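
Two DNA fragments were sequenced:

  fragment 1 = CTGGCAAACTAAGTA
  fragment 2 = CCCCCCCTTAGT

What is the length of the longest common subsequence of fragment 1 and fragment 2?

7

Taking C [1,5] → C [5,6] → C [9,7] → T [10,9] → A [12,10] → G [13,11] → T [14,12] gives a common subsequence of length 7. The LCS DP gives dp[15][12] = 7, so this is optimal.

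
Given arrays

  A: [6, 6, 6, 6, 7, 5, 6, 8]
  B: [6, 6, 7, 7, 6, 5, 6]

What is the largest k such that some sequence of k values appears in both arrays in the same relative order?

5

Let dp[i][j] be the LCS length of the first i values of A and the first j values of B. dp[i][j] = dp[i-1][j-1]+1 when the i-th and j-th values match, else max(dp[i-1][j], dp[i][j-1]).
    ·  6  6  7  7  6  5  6
 ·  0  0  0  0  0  0  0  0
 6  0  1  1  1  1  1  1  1
 6  0  1  2  2  2  2  2  2
 6  0  1  2  2  2  3  3  3
 6  0  1  2  2  2  3  3  4
 7  0  1  2  3  3  3  3  4
 5  0  1  2  3  3  3  4  4
 6  0  1  2  3  3  4  4  5
 8  0  1  2  3  3  4  4  5
dp[8][7] = 5. One LCS (by backtracking along matches): 6, 6, 6, 5, 6.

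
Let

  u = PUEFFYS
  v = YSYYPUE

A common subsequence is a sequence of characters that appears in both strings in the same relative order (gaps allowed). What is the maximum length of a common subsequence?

3

One common subsequence of length 3: P at u[1]=v[5], then U at u[2]=v[6], then E at u[3]=v[7], and the DP table's final entry dp[7][7] is also 3, so no common subsequence is longer.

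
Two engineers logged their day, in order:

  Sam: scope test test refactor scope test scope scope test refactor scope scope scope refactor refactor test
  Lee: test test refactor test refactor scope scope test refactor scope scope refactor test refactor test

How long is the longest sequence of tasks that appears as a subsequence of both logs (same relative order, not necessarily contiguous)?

13

Match test [2,1], then test [3,2], then refactor [4,3], then test [6,4], then scope [7,6], then scope [8,7], then test [9,8], then refactor [10,9], then scope [12,10], then scope [13,11], then refactor [14,12], then refactor [15,14], then test [16,15] — 13 tasks in the same relative order in both. dp[16][15] = 13 confirms this is the maximum.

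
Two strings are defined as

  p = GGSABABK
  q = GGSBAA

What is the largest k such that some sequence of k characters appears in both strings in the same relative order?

Match G at p[1]=q[1], then G at p[2]=q[2], then S at p[3]=q[3], then A at p[4]=q[5], then A at p[6]=q[6] — 5 characters in the same relative order in both, and the DP table's final entry dp[8][6] is also 5, so no common subsequence is longer.

5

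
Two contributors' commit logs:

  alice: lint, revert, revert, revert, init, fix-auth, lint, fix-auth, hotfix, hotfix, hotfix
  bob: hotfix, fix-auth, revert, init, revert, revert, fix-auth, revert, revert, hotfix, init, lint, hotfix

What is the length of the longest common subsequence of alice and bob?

Match revert [2,6] → revert [3,8] → revert [4,9] → init [5,11] → lint [7,12] → hotfix [11,13] — 6 commits in the same relative order in both, and the DP table's final entry dp[11][13] is also 6, so no common subsequence is longer.

6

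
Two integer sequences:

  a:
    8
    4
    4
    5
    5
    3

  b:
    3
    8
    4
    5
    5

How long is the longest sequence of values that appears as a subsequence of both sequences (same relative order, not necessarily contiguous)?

Taking 8 at a[1]=b[2], then 4 at a[3]=b[3], then 5 at a[4]=b[4], then 5 at a[5]=b[5] gives a common subsequence of length 4. dp[6][5] = 4 confirms this is the maximum.

4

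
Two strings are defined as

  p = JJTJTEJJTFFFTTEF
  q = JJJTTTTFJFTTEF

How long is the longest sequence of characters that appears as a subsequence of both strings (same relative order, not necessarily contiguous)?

11

One common subsequence of length 11: J [1,2], J [2,3], T [3,5], T [5,6], T [9,7], F [10,8], F [12,10], T [13,11], T [14,12], E [15,13], F [16,14]. Since dp[16][14] = 11, nothing longer is possible.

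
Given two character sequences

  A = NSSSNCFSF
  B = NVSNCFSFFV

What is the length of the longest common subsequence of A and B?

7

One common subsequence of length 7: N [1,1]; then S [4,3]; then N [5,4]; then C [6,5]; then F [7,6]; then S [8,7]; then F [9,9], and the DP table's final entry dp[9][10] is also 7, so no common subsequence is longer.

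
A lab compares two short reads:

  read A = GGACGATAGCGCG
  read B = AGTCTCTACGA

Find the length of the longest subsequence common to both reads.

6

Let dp[i][j] be the LCS length of the first i bases of read A and the first j bases of read B. dp[i][j] = dp[i-1][j-1]+1 when the i-th and j-th bases match, else max(dp[i-1][j], dp[i][j-1]).
    ·  A  G  T  C  T  C  T  A  C  G  A
 ·  0  0  0  0  0  0  0  0  0  0  0  0
 G  0  0  1  1  1  1  1  1  1  1  1  1
 G  0  0  1  1  1  1  1  1  1  1  2  2
 A  0  1  1  1  1  1  1  1  2  2  2  3
 C  0  1  1  1  2  2  2  2  2  3  3  3
 G  0  1  2  2  2  2  2  2  2  3  4  4
 A  0  1  2  2  2  2  2  2  3  3  4  5
 T  0  1  2  3  3  3  3  3  3  3  4  5
 A  0  1  2  3  3  3  3  3  4  4  4  5
 G  0  1  2  3  3  3  3  3  4  4  5  5
 C  0  1  2  3  4  4  4  4  4  5  5  5
 G  0  1  2  3  4  4  4  4  4  5  6  6
 C  0  1  2  3  4  4  5  5  5  5  6  6
 G  0  1  2  3  4  4  5  5  5  5  6  6
dp[13][11] = 6. One LCS (by backtracking along matches): GCTACG.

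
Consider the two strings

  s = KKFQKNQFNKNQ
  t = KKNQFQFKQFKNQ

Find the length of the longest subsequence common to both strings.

10

Pick K [1,1] → K [2,2] → F [3,5] → Q [4,6] → K [5,8] → Q [7,9] → F [8,10] → K [10,11] → N [11,12] → Q [12,13]; all 10 characters appear in both, in order. Since dp[12][13] = 10, nothing longer is possible.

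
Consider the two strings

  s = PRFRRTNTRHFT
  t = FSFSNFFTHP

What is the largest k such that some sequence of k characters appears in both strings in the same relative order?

Let dp[i][j] be the LCS length of the first i characters of s and the first j characters of t. dp[i][j] = dp[i-1][j-1]+1 when the i-th and j-th characters match, else max(dp[i-1][j], dp[i][j-1]).
    ·  F  S  F  S  N  F  F  T  H  P
 ·  0  0  0  0  0  0  0  0  0  0  0
 P  0  0  0  0  0  0  0  0  0  0  1
 R  0  0  0  0  0  0  0  0  0  0  1
 F  0  1  1  1  1  1  1  1  1  1  1
 R  0  1  1  1  1  1  1  1  1  1  1
 R  0  1  1  1  1  1  1  1  1  1  1
 T  0  1  1  1  1  1  1  1  2  2  2
 N  0  1  1  1  1  2  2  2  2  2  2
 T  0  1  1  1  1  2  2  2  3  3  3
 R  0  1  1  1  1  2  2  2  3  3  3
 H  0  1  1  1  1  2  2  2  3  4  4
 F  0  1  1  2  2  2  3  3  3  4  4
 T  0  1  1  2  2  2  3  3  4  4  4
dp[12][10] = 4. One LCS (by backtracking along matches): FNTH.

4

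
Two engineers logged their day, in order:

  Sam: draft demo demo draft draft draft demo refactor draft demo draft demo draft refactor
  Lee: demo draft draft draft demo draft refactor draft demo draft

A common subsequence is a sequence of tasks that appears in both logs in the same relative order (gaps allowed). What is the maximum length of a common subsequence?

Taking demo [3,1]; then draft [4,2]; then draft [5,3]; then draft [6,4]; then demo [7,5]; then refactor [8,7]; then draft [11,8]; then demo [12,9]; then draft [13,10] gives a common subsequence of length 9. Since dp[14][10] = 9, nothing longer is possible.

9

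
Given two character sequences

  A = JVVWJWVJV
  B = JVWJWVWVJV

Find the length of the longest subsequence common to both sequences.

8

One common subsequence of length 8: J (A #1, B #1), V (A #3, B #2), W (A #4, B #3), J (A #5, B #4), W (A #6, B #7), V (A #7, B #8), J (A #8, B #9), V (A #9, B #10). dp[9][10] = 8 confirms this is the maximum.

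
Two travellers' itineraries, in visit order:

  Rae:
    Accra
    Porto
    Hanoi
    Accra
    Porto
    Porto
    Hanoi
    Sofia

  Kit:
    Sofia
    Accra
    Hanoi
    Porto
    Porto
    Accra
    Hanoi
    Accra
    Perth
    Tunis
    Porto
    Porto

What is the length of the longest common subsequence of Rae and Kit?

6

Match Accra (Rae #1, Kit #2), then Porto (Rae #2, Kit #5), then Hanoi (Rae #3, Kit #7), then Accra (Rae #4, Kit #8), then Porto (Rae #5, Kit #11), then Porto (Rae #6, Kit #12) — 6 stops in the same relative order in both. Since dp[8][12] = 6, nothing longer is possible.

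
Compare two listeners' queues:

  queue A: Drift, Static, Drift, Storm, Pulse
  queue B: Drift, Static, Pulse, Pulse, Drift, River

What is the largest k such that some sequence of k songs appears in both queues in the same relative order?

3

Pick Drift at queue A[1]=queue B[1]; then Static at queue A[2]=queue B[2]; then Drift at queue A[3]=queue B[5]; all 3 songs appear in both, in order, and the DP table's final entry dp[5][6] is also 3, so no common subsequence is longer.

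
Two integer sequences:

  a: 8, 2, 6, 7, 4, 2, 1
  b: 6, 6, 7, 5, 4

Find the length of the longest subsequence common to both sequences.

Let dp[i][j] be the LCS length of the first i values of a and the first j values of b. dp[i][j] = dp[i-1][j-1]+1 when the i-th and j-th values match, else max(dp[i-1][j], dp[i][j-1]).
    ·  6  6  7  5  4
 ·  0  0  0  0  0  0
 8  0  0  0  0  0  0
 2  0  0  0  0  0  0
 6  0  1  1  1  1  1
 7  0  1  1  2  2  2
 4  0  1  1  2  2  3
 2  0  1  1  2  2  3
 1  0  1  1  2  2  3
dp[7][5] = 3. One LCS (by backtracking along matches): 6, 7, 4.

3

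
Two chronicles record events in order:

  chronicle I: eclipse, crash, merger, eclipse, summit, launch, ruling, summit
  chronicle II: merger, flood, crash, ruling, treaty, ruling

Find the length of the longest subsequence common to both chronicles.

One common subsequence of length 2: crash at chronicle I[2]=chronicle II[3], then ruling at chronicle I[7]=chronicle II[6]. Since dp[8][6] = 2, nothing longer is possible.

2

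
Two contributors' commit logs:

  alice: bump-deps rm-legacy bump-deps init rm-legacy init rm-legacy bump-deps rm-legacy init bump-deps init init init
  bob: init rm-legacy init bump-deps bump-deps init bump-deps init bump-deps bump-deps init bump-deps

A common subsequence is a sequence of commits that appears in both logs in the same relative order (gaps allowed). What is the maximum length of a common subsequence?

8

One common subsequence of length 8: init (alice #4, bob #1), rm-legacy (alice #5, bob #2), init (alice #6, bob #3), bump-deps (alice #8, bob #5), init (alice #10, bob #6), bump-deps (alice #11, bob #7), init (alice #12, bob #8), init (alice #13, bob #11). dp[14][12] = 8 confirms this is the maximum.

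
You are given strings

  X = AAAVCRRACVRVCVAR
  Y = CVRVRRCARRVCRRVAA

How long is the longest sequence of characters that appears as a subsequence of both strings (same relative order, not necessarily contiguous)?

9

Taking V at X[4]=Y[4], R at X[6]=Y[5], R at X[7]=Y[6], A at X[8]=Y[8], R at X[11]=Y[10], V at X[12]=Y[11], C at X[13]=Y[12], V at X[14]=Y[15], A at X[15]=Y[17] gives a common subsequence of length 9. Since dp[16][17] = 9, nothing longer is possible.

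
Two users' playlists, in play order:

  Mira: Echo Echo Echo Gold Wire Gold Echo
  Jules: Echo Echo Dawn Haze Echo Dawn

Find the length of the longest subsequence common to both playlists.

3

Match Echo (Mira #1, Jules #1); then Echo (Mira #2, Jules #2); then Echo (Mira #3, Jules #5) — 3 songs in the same relative order in both, and the DP table's final entry dp[7][6] is also 3, so no common subsequence is longer.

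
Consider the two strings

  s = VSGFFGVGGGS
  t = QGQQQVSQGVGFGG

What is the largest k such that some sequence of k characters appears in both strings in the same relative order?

7

Match V at s[1]=t[6]; then S at s[2]=t[7]; then G at s[6]=t[9]; then V at s[7]=t[10]; then G at s[8]=t[11]; then G at s[9]=t[13]; then G at s[10]=t[14] — 7 characters in the same relative order in both. dp[11][14] = 7 confirms this is the maximum.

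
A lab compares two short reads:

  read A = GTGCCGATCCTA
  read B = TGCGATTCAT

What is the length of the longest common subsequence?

One common subsequence of length 8: T at read A[2]=read B[1], G at read A[3]=read B[2], C at read A[5]=read B[3], G at read A[6]=read B[4], A at read A[7]=read B[5], T at read A[8]=read B[7], C at read A[9]=read B[8], T at read A[11]=read B[10]. The LCS DP gives dp[12][10] = 8, so this is optimal.

8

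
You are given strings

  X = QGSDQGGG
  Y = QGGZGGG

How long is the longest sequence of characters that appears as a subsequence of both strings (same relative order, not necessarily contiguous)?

One common subsequence of length 5: Q [1,1] → G [2,3] → G [6,5] → G [7,6] → G [8,7], and the DP table's final entry dp[8][7] is also 5, so no common subsequence is longer.

5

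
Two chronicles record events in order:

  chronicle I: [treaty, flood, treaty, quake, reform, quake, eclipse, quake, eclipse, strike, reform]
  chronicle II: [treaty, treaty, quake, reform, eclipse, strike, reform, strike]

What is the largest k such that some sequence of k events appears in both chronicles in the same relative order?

Pick treaty [1,1], then treaty [3,2], then quake [4,3], then reform [5,4], then eclipse [9,5], then strike [10,6], then reform [11,7]; all 7 events appear in both, in order. Since dp[11][8] = 7, nothing longer is possible.

7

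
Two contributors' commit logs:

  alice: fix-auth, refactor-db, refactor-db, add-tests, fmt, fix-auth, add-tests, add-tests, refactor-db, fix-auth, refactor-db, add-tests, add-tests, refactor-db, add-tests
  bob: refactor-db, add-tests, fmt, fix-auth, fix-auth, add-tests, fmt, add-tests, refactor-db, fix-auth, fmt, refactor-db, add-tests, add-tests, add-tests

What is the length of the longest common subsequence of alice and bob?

12

One common subsequence of length 12: refactor-db at alice[3]=bob[1] → add-tests at alice[4]=bob[2] → fmt at alice[5]=bob[3] → fix-auth at alice[6]=bob[5] → add-tests at alice[7]=bob[6] → add-tests at alice[8]=bob[8] → refactor-db at alice[9]=bob[9] → fix-auth at alice[10]=bob[10] → refactor-db at alice[11]=bob[12] → add-tests at alice[12]=bob[13] → add-tests at alice[13]=bob[14] → add-tests at alice[15]=bob[15]. The LCS DP gives dp[15][15] = 12, so this is optimal.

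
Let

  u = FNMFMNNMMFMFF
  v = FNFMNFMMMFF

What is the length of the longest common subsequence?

One common subsequence of length 10: F (u #1, v #1), then N (u #2, v #2), then F (u #4, v #3), then M (u #5, v #4), then N (u #6, v #5), then M (u #8, v #7), then M (u #9, v #8), then M (u #11, v #9), then F (u #12, v #10), then F (u #13, v #11). Since dp[13][11] = 10, nothing longer is possible.

10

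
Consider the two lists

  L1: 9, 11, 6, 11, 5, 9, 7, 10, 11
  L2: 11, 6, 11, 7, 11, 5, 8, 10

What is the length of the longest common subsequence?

5

Pick 11 [2,1], 6 [3,2], 11 [4,5], 5 [5,6], 10 [8,8]; all 5 values appear in both, in order. Since dp[9][8] = 5, nothing longer is possible.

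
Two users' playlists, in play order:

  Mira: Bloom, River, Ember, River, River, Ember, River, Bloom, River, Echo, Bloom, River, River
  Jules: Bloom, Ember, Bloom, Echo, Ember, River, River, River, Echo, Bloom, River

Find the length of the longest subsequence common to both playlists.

Pick Bloom at Mira[1]=Jules[3], Ember at Mira[3]=Jules[5], River at Mira[5]=Jules[6], River at Mira[7]=Jules[7], River at Mira[9]=Jules[8], Echo at Mira[10]=Jules[9], Bloom at Mira[11]=Jules[10], River at Mira[13]=Jules[11]; all 8 songs appear in both, in order. dp[13][11] = 8 confirms this is the maximum.

8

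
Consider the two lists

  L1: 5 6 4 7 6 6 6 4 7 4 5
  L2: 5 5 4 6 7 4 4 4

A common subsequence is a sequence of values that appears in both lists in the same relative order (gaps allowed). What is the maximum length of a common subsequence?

5

Match 5 (L1 #1, L2 #2), then 6 (L1 #2, L2 #4), then 4 (L1 #3, L2 #6), then 4 (L1 #8, L2 #7), then 4 (L1 #10, L2 #8) — 5 values in the same relative order in both. The LCS DP gives dp[11][8] = 5, so this is optimal.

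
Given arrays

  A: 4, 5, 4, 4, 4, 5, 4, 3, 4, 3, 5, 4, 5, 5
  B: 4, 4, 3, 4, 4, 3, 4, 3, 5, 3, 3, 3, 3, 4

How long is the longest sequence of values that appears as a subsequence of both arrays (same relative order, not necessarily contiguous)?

One common subsequence of length 9: 4 (A #1, B #1), then 4 (A #3, B #2), then 4 (A #5, B #4), then 4 (A #7, B #5), then 3 (A #8, B #6), then 4 (A #9, B #7), then 3 (A #10, B #8), then 5 (A #11, B #9), then 4 (A #12, B #14). The LCS DP gives dp[14][14] = 9, so this is optimal.

9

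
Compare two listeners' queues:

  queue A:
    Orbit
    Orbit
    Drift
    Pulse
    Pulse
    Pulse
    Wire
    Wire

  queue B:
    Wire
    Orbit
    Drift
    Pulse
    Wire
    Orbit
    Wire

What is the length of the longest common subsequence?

5

Match Orbit at queue A[2]=queue B[2], Drift at queue A[3]=queue B[3], Pulse at queue A[6]=queue B[4], Wire at queue A[7]=queue B[5], Wire at queue A[8]=queue B[7] — 5 songs in the same relative order in both. dp[8][7] = 5 confirms this is the maximum.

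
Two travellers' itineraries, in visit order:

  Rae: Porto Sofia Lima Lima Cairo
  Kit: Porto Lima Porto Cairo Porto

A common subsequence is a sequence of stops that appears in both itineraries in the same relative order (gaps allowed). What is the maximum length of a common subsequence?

3

Match Porto at Rae[1]=Kit[1], Lima at Rae[3]=Kit[2], Cairo at Rae[5]=Kit[4] — 3 stops in the same relative order in both. Since dp[5][5] = 3, nothing longer is possible.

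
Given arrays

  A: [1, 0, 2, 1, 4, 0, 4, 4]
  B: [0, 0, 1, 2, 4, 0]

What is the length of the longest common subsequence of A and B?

4

One common subsequence of length 4: 1 (A #1, B #3), then 2 (A #3, B #4), then 4 (A #5, B #5), then 0 (A #6, B #6). The LCS DP gives dp[8][6] = 4, so this is optimal.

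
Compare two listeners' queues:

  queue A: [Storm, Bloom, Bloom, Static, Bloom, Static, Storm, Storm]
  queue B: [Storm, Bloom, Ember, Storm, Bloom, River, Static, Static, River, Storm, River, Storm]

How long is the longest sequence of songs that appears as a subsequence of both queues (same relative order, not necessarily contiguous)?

Taking Storm [1,1], then Bloom [2,2], then Bloom [3,5], then Static [4,7], then Static [6,8], then Storm [7,10], then Storm [8,12] gives a common subsequence of length 7. The LCS DP gives dp[8][12] = 7, so this is optimal.

7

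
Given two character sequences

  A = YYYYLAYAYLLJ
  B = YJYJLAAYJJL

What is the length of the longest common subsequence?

Pick Y [1,1], then Y [2,3], then L [5,5], then A [6,6], then A [8,7], then Y [9,8], then L [11,11]; all 7 characters appear in both, in order. The LCS DP gives dp[12][11] = 7, so this is optimal.

7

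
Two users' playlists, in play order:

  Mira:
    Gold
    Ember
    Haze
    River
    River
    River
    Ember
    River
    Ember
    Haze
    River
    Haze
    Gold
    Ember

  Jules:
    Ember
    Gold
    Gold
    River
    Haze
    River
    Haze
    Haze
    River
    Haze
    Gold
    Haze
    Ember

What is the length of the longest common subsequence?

Match Gold (Mira #1, Jules #3) → Haze (Mira #3, Jules #5) → River (Mira #4, Jules #6) → Haze (Mira #10, Jules #8) → River (Mira #11, Jules #9) → Haze (Mira #12, Jules #10) → Gold (Mira #13, Jules #11) → Ember (Mira #14, Jules #13) — 8 songs in the same relative order in both. The LCS DP gives dp[14][13] = 8, so this is optimal.

8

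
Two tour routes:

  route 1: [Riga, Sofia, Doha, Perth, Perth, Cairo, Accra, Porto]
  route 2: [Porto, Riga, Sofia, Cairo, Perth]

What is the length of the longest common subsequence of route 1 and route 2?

3

Match Riga [1,2], Sofia [2,3], Perth [5,5] — 3 stops in the same relative order in both. The LCS DP gives dp[8][5] = 3, so this is optimal.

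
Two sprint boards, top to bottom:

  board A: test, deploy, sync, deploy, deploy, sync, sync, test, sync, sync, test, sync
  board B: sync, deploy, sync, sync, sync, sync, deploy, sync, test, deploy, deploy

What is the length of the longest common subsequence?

7

Taking deploy [2,2], then sync [3,3], then sync [6,4], then sync [7,5], then sync [9,6], then sync [10,8], then test [11,9] gives a common subsequence of length 7. Since dp[12][11] = 7, nothing longer is possible.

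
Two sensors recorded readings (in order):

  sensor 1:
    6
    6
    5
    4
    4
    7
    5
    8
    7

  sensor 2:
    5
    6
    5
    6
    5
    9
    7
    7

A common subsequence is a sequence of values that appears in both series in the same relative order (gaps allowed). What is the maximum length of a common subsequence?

Let dp[i][j] be the LCS length of the first i values of sensor 1 and the first j values of sensor 2. dp[i][j] = dp[i-1][j-1]+1 when the i-th and j-th values match, else max(dp[i-1][j], dp[i][j-1]).
    ·  5  6  5  6  5  9  7  7
 ·  0  0  0  0  0  0  0  0  0
 6  0  0  1  1  1  1  1  1  1
 6  0  0  1  1  2  2  2  2  2
 5  0  1  1  2  2  3  3  3  3
 4  0  1  1  2  2  3  3  3  3
 4  0  1  1  2  2  3  3  3  3
 7  0  1  1  2  2  3  3  4  4
 5  0  1  1  2  2  3  3  4  4
 8  0  1  1  2  2  3  3  4  4
 7  0  1  1  2  2  3  3  4  5
dp[9][8] = 5. One LCS (by backtracking along matches): 6, 6, 5, 7, 7.

5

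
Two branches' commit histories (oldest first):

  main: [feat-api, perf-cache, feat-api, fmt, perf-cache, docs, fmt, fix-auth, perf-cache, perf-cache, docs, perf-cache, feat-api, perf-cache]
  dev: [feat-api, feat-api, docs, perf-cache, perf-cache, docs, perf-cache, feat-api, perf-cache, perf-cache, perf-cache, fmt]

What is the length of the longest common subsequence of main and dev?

9

Taking feat-api [1,1]; then feat-api [3,2]; then docs [6,3]; then perf-cache [9,4]; then perf-cache [10,5]; then docs [11,6]; then perf-cache [12,7]; then feat-api [13,8]; then perf-cache [14,11] gives a common subsequence of length 9. Since dp[14][12] = 9, nothing longer is possible.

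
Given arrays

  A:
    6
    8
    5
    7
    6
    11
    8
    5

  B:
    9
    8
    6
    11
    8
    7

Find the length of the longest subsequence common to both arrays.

4

Pick 8 at A[2]=B[2] → 6 at A[5]=B[3] → 11 at A[6]=B[4] → 8 at A[7]=B[5]; all 4 values appear in both, in order, and the DP table's final entry dp[8][6] is also 4, so no common subsequence is longer.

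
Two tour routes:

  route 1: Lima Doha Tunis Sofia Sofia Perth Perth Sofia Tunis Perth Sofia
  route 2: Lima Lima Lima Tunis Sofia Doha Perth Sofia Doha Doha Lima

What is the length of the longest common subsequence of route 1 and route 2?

One common subsequence of length 5: Lima (route 1 #1, route 2 #3) → Tunis (route 1 #3, route 2 #4) → Sofia (route 1 #4, route 2 #5) → Perth (route 1 #7, route 2 #7) → Sofia (route 1 #8, route 2 #8). The LCS DP gives dp[11][11] = 5, so this is optimal.

5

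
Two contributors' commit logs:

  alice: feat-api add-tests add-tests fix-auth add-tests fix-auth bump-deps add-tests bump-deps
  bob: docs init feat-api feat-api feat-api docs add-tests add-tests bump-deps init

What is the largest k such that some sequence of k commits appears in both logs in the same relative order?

Pick feat-api [1,5], add-tests [3,7], add-tests [5,8], bump-deps [7,9]; all 4 commits appear in both, in order, and the DP table's final entry dp[9][10] is also 4, so no common subsequence is longer.

4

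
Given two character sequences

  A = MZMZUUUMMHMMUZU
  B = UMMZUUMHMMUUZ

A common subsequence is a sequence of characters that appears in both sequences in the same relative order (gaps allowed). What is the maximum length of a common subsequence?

Taking M at A[1]=B[2] → M at A[3]=B[3] → Z at A[4]=B[4] → U at A[6]=B[5] → U at A[7]=B[6] → M at A[9]=B[7] → H at A[10]=B[8] → M at A[11]=B[9] → M at A[12]=B[10] → U at A[13]=B[12] → Z at A[14]=B[13] gives a common subsequence of length 11, and the DP table's final entry dp[15][13] is also 11, so no common subsequence is longer.

11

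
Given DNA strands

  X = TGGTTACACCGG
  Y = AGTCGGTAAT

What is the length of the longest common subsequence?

6

Let dp[i][j] be the LCS length of the first i bases of X and the first j bases of Y. dp[i][j] = dp[i-1][j-1]+1 when the i-th and j-th bases match, else max(dp[i-1][j], dp[i][j-1]).
    ·  A  G  T  C  G  G  T  A  A  T
 ·  0  0  0  0  0  0  0  0  0  0  0
 T  0  0  0  1  1  1  1  1  1  1  1
 G  0  0  1  1  1  2  2  2  2  2  2
 G  0  0  1  1  1  2  3  3  3  3  3
 T  0  0  1  2  2  2  3  4  4  4  4
 T  0  0  1  2  2  2  3  4  4  4  5
 A  0  1  1  2  2  2  3  4  5  5  5
 C  0  1  1  2  3  3  3  4  5  5  5
 A  0  1  1  2  3  3  3  4  5  6  6
 C  0  1  1  2  3  3  3  4  5  6  6
 C  0  1  1  2  3  3  3  4  5  6  6
 G  0  1  2  2  3  4  4  4  5  6  6
 G  0  1  2  2  3  4  5  5  5  6  6
dp[12][10] = 6. One LCS (by backtracking along matches): TGGTAA.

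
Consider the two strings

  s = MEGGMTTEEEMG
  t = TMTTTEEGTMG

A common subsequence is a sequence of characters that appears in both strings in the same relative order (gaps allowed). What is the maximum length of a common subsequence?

7

One common subsequence of length 7: M [1,2]; then T [6,4]; then T [7,5]; then E [8,6]; then E [9,7]; then M [11,10]; then G [12,11]. Since dp[12][11] = 7, nothing longer is possible.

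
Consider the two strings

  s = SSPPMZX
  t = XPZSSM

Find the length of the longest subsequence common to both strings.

3

Match S [1,4] → S [2,5] → M [5,6] — 3 characters in the same relative order in both, and the DP table's final entry dp[7][6] is also 3, so no common subsequence is longer.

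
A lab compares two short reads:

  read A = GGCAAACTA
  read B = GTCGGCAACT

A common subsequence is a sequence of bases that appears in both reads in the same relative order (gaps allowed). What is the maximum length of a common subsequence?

7

Let dp[i][j] be the LCS length of the first i bases of read A and the first j bases of read B. dp[i][j] = dp[i-1][j-1]+1 when the i-th and j-th bases match, else max(dp[i-1][j], dp[i][j-1]).
    ·  G  T  C  G  G  C  A  A  C  T
 ·  0  0  0  0  0  0  0  0  0  0  0
 G  0  1  1  1  1  1  1  1  1  1  1
 G  0  1  1  1  2  2  2  2  2  2  2
 C  0  1  1  2  2  2  3  3  3  3  3
 A  0  1  1  2  2  2  3  4  4  4  4
 A  0  1  1  2  2  2  3  4  5  5  5
 A  0  1  1  2  2  2  3  4  5  5  5
 C  0  1  1  2  2  2  3  4  5  6  6
 T  0  1  2  2  2  2  3  4  5  6  7
 A  0  1  2  2  2  2  3  4  5  6  7
dp[9][10] = 7. One LCS (by backtracking along matches): GGCAACT.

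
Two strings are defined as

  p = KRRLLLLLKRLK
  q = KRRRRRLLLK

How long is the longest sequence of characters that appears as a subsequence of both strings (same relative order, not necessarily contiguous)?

7

Taking K [1,1]; then R [2,5]; then R [3,6]; then L [7,7]; then L [8,8]; then L [11,9]; then K [12,10] gives a common subsequence of length 7, and the DP table's final entry dp[12][10] is also 7, so no common subsequence is longer.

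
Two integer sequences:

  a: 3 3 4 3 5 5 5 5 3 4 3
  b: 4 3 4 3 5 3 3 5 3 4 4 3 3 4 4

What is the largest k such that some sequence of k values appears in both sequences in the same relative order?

Pick 3 [2,2], 4 [3,3], 3 [4,4], 5 [5,5], 5 [8,8], 3 [9,9], 4 [10,11], 3 [11,13]; all 8 values appear in both, in order. dp[11][15] = 8 confirms this is the maximum.

8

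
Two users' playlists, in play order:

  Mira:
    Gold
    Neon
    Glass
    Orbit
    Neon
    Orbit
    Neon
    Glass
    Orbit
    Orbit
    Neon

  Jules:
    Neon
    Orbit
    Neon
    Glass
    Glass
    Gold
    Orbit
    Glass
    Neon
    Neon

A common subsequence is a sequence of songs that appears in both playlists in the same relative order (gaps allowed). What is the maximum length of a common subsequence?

6

Match Neon (Mira #2, Jules #1), Orbit (Mira #4, Jules #2), Neon (Mira #5, Jules #3), Orbit (Mira #6, Jules #7), Neon (Mira #7, Jules #9), Neon (Mira #11, Jules #10) — 6 songs in the same relative order in both. Since dp[11][10] = 6, nothing longer is possible.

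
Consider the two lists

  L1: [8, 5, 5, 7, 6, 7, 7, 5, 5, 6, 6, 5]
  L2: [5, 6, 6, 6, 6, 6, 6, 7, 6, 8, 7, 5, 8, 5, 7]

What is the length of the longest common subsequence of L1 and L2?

6

One common subsequence of length 6: 5 (L1 #2, L2 #1); then 7 (L1 #4, L2 #8); then 6 (L1 #5, L2 #9); then 7 (L1 #7, L2 #11); then 5 (L1 #8, L2 #12); then 5 (L1 #9, L2 #14), and the DP table's final entry dp[12][15] is also 6, so no common subsequence is longer.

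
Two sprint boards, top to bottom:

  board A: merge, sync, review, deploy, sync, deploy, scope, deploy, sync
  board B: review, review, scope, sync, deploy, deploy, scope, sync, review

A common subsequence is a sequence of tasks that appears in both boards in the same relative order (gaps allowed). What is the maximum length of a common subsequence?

5

Pick sync (board A #2, board B #4); then deploy (board A #4, board B #5); then deploy (board A #6, board B #6); then scope (board A #7, board B #7); then sync (board A #9, board B #8); all 5 tasks appear in both, in order, and the DP table's final entry dp[9][9] is also 5, so no common subsequence is longer.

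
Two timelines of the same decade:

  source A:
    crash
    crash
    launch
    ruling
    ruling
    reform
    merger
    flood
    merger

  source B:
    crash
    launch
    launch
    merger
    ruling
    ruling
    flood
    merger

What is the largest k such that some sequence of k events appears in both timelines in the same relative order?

6

Match crash at source A[1]=source B[1] → launch at source A[3]=source B[3] → ruling at source A[4]=source B[5] → ruling at source A[5]=source B[6] → flood at source A[8]=source B[7] → merger at source A[9]=source B[8] — 6 events in the same relative order in both, and the DP table's final entry dp[9][8] is also 6, so no common subsequence is longer.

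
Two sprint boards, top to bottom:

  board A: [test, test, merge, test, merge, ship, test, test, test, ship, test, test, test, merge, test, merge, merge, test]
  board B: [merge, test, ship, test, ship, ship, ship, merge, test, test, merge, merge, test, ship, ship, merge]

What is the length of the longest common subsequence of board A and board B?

Taking merge [3,1]; then test [4,2]; then ship [6,3]; then test [7,4]; then ship [10,7]; then test [11,9]; then test [12,10]; then merge [14,12]; then test [15,13]; then merge [17,16] gives a common subsequence of length 10. The LCS DP gives dp[18][16] = 10, so this is optimal.

10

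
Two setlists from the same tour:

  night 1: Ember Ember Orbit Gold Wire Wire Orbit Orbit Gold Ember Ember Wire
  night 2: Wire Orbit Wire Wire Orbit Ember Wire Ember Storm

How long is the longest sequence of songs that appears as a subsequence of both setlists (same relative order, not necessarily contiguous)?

6

Match Orbit [3,2] → Wire [5,3] → Wire [6,4] → Orbit [8,5] → Ember [10,6] → Ember [11,8] — 6 songs in the same relative order in both. dp[12][9] = 6 confirms this is the maximum.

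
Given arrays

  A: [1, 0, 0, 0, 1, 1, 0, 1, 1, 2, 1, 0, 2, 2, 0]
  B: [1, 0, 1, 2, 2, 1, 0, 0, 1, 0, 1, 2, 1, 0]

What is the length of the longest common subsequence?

10

Pick 1 [1,1] → 0 [2,2] → 0 [3,7] → 0 [4,8] → 1 [6,9] → 0 [7,10] → 1 [9,11] → 2 [10,12] → 1 [11,13] → 0 [15,14]; all 10 values appear in both, in order. Since dp[15][14] = 10, nothing longer is possible.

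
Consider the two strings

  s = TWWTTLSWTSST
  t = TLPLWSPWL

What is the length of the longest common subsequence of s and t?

4

Let dp[i][j] be the LCS length of the first i characters of s and the first j characters of t. dp[i][j] = dp[i-1][j-1]+1 when the i-th and j-th characters match, else max(dp[i-1][j], dp[i][j-1]).
    ·  T  L  P  L  W  S  P  W  L
 ·  0  0  0  0  0  0  0  0  0  0
 T  0  1  1  1  1  1  1  1  1  1
 W  0  1  1  1  1  2  2  2  2  2
 W  0  1  1  1  1  2  2  2  3  3
 T  0  1  1  1  1  2  2  2  3  3
 T  0  1  1  1  1  2  2  2  3  3
 L  0  1  2  2  2  2  2  2  3  4
 S  0  1  2  2  2  2  3  3  3  4
 W  0  1  2  2  2  3  3  3  4  4
 T  0  1  2  2  2  3  3  3  4  4
 S  0  1  2  2  2  3  4  4  4  4
 S  0  1  2  2  2  3  4  4  4  4
 T  0  1  2  2  2  3  4  4  4  4
dp[12][9] = 4. One LCS (by backtracking along matches): TWWL.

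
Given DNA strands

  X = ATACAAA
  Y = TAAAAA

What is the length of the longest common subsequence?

Let dp[i][j] be the LCS length of the first i bases of X and the first j bases of Y. dp[i][j] = dp[i-1][j-1]+1 when the i-th and j-th bases match, else max(dp[i-1][j], dp[i][j-1]).
    ·  T  A  A  A  A  A
 ·  0  0  0  0  0  0  0
 A  0  0  1  1  1  1  1
 T  0  1  1  1  1  1  1
 A  0  1  2  2  2  2  2
 C  0  1  2  2  2  2  2
 A  0  1  2  3  3  3  3
 A  0  1  2  3  4  4  4
 A  0  1  2  3  4  5  5
dp[7][6] = 5. One LCS (by backtracking along matches): AAAAA.

5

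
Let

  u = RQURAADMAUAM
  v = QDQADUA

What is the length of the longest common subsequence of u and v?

5

Taking Q [2,3], then A [6,4], then D [7,5], then U [10,6], then A [11,7] gives a common subsequence of length 5. The LCS DP gives dp[12][7] = 5, so this is optimal.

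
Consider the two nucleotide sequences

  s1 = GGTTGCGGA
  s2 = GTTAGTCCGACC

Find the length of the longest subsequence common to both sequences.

Let dp[i][j] be the LCS length of the first i bases of s1 and the first j bases of s2. dp[i][j] = dp[i-1][j-1]+1 when the i-th and j-th bases match, else max(dp[i-1][j], dp[i][j-1]).
    ·  G  T  T  A  G  T  C  C  G  A  C  C
 ·  0  0  0  0  0  0  0  0  0  0  0  0  0
 G  0  1  1  1  1  1  1  1  1  1  1  1  1
 G  0  1  1  1  1  2  2  2  2  2  2  2  2
 T  0  1  2  2  2  2  3  3  3  3  3  3  3
 T  0  1  2  3  3  3  3  3  3  3  3  3  3
 G  0  1  2  3  3  4  4  4  4  4  4  4  4
 C  0  1  2  3  3  4  4  5  5  5  5  5  5
 G  0  1  2  3  3  4  4  5  5  6  6  6  6
 G  0  1  2  3  3  4  4  5  5  6  6  6  6
 A  0  1  2  3  4  4  4  5  5  6  7  7  7
dp[9][12] = 7. One LCS (by backtracking along matches): GTTGCGA.

7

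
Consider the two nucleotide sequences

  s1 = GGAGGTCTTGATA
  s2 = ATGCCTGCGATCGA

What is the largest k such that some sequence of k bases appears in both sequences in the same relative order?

Match A [3,1]; then G [4,3]; then G [5,7]; then C [7,8]; then G [10,9]; then A [11,10]; then T [12,11]; then A [13,14] — 8 bases in the same relative order in both. dp[13][14] = 8 confirms this is the maximum.

8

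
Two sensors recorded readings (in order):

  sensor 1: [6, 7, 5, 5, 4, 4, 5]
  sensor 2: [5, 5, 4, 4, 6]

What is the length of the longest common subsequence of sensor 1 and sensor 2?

Let dp[i][j] be the LCS length of the first i values of sensor 1 and the first j values of sensor 2. dp[i][j] = dp[i-1][j-1]+1 when the i-th and j-th values match, else max(dp[i-1][j], dp[i][j-1]).
    ·  5  5  4  4  6
 ·  0  0  0  0  0  0
 6  0  0  0  0  0  1
 7  0  0  0  0  0  1
 5  0  1  1  1  1  1
 5  0  1  2  2  2  2
 4  0  1  2  3  3  3
 4  0  1  2  3  4  4
 5  0  1  2  3  4  4
dp[7][5] = 4. One LCS (by backtracking along matches): 5, 5, 4, 4.

4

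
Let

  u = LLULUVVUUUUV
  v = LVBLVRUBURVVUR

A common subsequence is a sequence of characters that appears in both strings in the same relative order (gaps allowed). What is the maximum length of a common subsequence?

One common subsequence of length 7: L [1,1], then L [2,4], then U [3,7], then U [5,9], then V [6,11], then V [7,12], then U [8,13]. Since dp[12][14] = 7, nothing longer is possible.

7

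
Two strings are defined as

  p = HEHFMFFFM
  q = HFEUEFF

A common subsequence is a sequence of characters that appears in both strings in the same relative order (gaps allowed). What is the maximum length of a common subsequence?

One common subsequence of length 4: H at p[1]=q[1]; then E at p[2]=q[5]; then F at p[7]=q[6]; then F at p[8]=q[7], and the DP table's final entry dp[9][7] is also 4, so no common subsequence is longer.

4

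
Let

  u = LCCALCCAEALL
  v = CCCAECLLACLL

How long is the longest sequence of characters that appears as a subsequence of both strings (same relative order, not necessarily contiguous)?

8

Pick C at u[3]=v[1] → C at u[6]=v[2] → C at u[7]=v[3] → A at u[8]=v[4] → E at u[9]=v[5] → A at u[10]=v[9] → L at u[11]=v[11] → L at u[12]=v[12]; all 8 characters appear in both, in order. The LCS DP gives dp[12][12] = 8, so this is optimal.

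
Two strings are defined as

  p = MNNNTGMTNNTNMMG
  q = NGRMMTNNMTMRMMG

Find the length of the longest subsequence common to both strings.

10

One common subsequence of length 10: N [4,1], G [6,2], M [7,5], T [8,6], N [9,7], N [10,8], T [11,10], M [13,13], M [14,14], G [15,15]. dp[15][15] = 10 confirms this is the maximum.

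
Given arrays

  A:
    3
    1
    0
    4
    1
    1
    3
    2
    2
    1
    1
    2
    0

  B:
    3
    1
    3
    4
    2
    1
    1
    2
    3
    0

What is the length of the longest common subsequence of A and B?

8

Let dp[i][j] be the LCS length of the first i values of A and the first j values of B. dp[i][j] = dp[i-1][j-1]+1 when the i-th and j-th values match, else max(dp[i-1][j], dp[i][j-1]).
    ·  3  1  3  4  2  1  1  2  3  0
 ·  0  0  0  0  0  0  0  0  0  0  0
 3  0  1  1  1  1  1  1  1  1  1  1
 1  0  1  2  2  2  2  2  2  2  2  2
 0  0  1  2  2  2  2  2  2  2  2  3
 4  0  1  2  2  3  3  3  3  3  3  3
 1  0  1  2  2  3  3  4  4  4  4  4
 1  0  1  2  2  3  3  4  5  5  5  5
 3  0  1  2  3  3  3  4  5  5  6  6
 2  0  1  2  3  3  4  4  5  6  6  6
 2  0  1  2  3  3  4  4  5  6  6  6
 1  0  1  2  3  3  4  5  5  6  6  6
 1  0  1  2  3  3  4  5  6  6  6  6
 2  0  1  2  3  3  4  5  6  7  7  7
 0  0  1  2  3  3  4  5  6  7  7  8
dp[13][10] = 8. One LCS (by backtracking along matches): 3, 1, 4, 2, 1, 1, 2, 0.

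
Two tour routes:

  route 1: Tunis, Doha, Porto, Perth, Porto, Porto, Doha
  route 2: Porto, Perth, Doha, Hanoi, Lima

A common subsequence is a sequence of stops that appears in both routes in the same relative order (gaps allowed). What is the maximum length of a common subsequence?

3

Pick Porto at route 1[3]=route 2[1]; then Perth at route 1[4]=route 2[2]; then Doha at route 1[7]=route 2[3]; all 3 stops appear in both, in order. Since dp[7][5] = 3, nothing longer is possible.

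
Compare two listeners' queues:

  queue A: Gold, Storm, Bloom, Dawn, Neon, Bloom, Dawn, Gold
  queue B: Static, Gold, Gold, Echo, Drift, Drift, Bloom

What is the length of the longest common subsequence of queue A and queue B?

Pick Gold (queue A #1, queue B #3), then Bloom (queue A #6, queue B #7); all 2 songs appear in both, in order. dp[8][7] = 2 confirms this is the maximum.

2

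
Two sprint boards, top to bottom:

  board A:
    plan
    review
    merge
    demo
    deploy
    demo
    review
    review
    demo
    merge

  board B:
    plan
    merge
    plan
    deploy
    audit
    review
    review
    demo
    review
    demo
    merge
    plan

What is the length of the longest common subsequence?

One common subsequence of length 7: plan (board A #1, board B #1), merge (board A #3, board B #2), deploy (board A #5, board B #4), demo (board A #6, board B #8), review (board A #8, board B #9), demo (board A #9, board B #10), merge (board A #10, board B #11). The LCS DP gives dp[10][12] = 7, so this is optimal.

7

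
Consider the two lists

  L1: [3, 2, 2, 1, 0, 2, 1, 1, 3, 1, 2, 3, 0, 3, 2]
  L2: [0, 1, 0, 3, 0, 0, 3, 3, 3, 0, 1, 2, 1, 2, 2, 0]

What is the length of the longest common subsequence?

6

Match 3 (L1 #1, L2 #9), 2 (L1 #3, L2 #12), 1 (L1 #4, L2 #13), 2 (L1 #6, L2 #14), 2 (L1 #11, L2 #15), 0 (L1 #13, L2 #16) — 6 values in the same relative order in both. Since dp[15][16] = 6, nothing longer is possible.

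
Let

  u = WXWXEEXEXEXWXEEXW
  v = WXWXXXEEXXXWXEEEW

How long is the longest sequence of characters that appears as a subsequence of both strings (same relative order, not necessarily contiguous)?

14

One common subsequence of length 14: W (u #1, v #1); then X (u #2, v #2); then W (u #3, v #3); then X (u #4, v #6); then E (u #5, v #7); then E (u #6, v #8); then X (u #7, v #9); then X (u #9, v #10); then X (u #11, v #11); then W (u #12, v #12); then X (u #13, v #13); then E (u #14, v #15); then E (u #15, v #16); then W (u #17, v #17). Since dp[17][17] = 14, nothing longer is possible.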